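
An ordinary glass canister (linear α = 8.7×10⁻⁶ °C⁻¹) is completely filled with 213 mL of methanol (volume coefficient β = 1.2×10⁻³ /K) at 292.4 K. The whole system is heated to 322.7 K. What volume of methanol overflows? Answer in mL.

7.58 mL

The canister also expands: β_container ≈ 3α = 2.61×10⁻⁵ /K
Net overflow = V₀(β_liq − 3α_cont)ΔT
β − 3α = 1.20×10⁻³ − 2.61×10⁻⁵ = 1.1739×10⁻³ /K; ΔT = 30.3 K
ΔV = 213 × 1.1739×10⁻³ × 30.3 = 7.58 mL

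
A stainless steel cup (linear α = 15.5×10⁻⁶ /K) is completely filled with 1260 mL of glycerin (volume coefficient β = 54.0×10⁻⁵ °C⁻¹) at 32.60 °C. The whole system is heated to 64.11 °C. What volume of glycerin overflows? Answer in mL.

The cup also expands: β_container ≈ 3α = 4.65×10⁻⁵ /K
Net overflow = V₀(β_liq − 3α_cont)ΔT
β − 3α = 5.40×10⁻⁴ − 4.65×10⁻⁵ = 4.935×10⁻⁴ /K; ΔT = 31.51 K
ΔV = 1260 × 4.935×10⁻⁴ × 31.51 = 19.6 mL

19.6 mL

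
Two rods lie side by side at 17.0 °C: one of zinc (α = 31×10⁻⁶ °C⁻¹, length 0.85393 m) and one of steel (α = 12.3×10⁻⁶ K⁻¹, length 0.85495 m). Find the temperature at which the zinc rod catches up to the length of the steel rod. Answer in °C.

T = 80.93 °C

Equal length when α₁L₁ΔT − α₂L₂ΔT = L₂ − L₁ = 1.02×10⁻³ m
α₁L₁ = 2.647183×10⁻⁵, α₂L₂ = 1.0515885×10⁻⁵ → Δ(αL) = 1.5955945×10⁻⁵ m/K
ΔT = 1.02×10⁻³ / 1.5955945×10⁻⁵ = 63.9260 K, so T = 17.0 + 63.9260 = 80.9260 °C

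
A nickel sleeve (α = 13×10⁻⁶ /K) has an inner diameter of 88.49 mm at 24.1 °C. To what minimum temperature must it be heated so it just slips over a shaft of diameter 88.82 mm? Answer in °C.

Required Δd = 88.82 − 88.49 = 0.33 mm
Δd = αd₀ΔT ⇒ ΔT = Δd/(αd₀) = 0.33 / (13×10⁻⁶ × 88.49) = 286.86 K
T_min = 24.1 + 286.86 = 310.96 °C

T = 311 °C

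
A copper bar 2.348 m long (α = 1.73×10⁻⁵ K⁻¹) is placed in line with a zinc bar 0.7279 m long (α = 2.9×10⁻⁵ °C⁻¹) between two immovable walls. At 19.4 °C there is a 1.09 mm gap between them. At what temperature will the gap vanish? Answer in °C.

α₁L₁ = 4.06204×10⁻⁵ m/K, α₂L₂ = 2.11091×10⁻⁵ m/K → total 6.17295×10⁻⁵ m/K
ΔT = g/(α₁L₁+α₂L₂) = 1.09×10⁻³ / 6.17295×10⁻⁵ = 17.658 K
T = 19.4 + 17.658 = 37.058 °C

T = 37.1 °C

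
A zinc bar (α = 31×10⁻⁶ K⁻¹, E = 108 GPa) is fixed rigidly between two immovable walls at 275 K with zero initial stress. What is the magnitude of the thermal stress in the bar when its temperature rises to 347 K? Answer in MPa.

σ = 241 MPa

Fully constrained: the free strain ε = αΔT is blocked, so σ = Eε = EαΔT.
|ΔT| = 72 K
σ = 108×10⁹ × 31×10⁻⁶ × 72 = 2.41×10⁸ Pa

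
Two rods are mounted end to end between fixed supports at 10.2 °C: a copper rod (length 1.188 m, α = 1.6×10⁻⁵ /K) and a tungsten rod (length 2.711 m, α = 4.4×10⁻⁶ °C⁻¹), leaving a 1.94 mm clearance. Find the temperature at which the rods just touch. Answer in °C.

T = 72.9 °C

α₁L₁ = 1.9008×10⁻⁵ m/K, α₂L₂ = 1.19284×10⁻⁵ m/K → total 3.09364×10⁻⁵ m/K
ΔT = g/(α₁L₁+α₂L₂) = 1.94×10⁻³ / 3.09364×10⁻⁵ = 62.709 K
T = 10.2 + 62.709 = 72.909 °C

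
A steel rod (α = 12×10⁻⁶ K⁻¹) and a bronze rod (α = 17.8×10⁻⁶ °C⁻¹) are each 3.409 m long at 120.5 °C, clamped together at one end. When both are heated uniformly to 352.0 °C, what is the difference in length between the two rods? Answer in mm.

4.58 mm

ΔT = 231.5 K
steel: ΔL = 12×10⁻⁶ × 3.409 m × 231.5 = 9.4702×10⁻³ m = 9.4702 mm
bronze: ΔL = 17.8×10⁻⁶ × 3.409 m × 231.5 = 1.4047×10⁻² m = 14.047 mm
difference = 14.047 − 9.4702 = 4.5768 mm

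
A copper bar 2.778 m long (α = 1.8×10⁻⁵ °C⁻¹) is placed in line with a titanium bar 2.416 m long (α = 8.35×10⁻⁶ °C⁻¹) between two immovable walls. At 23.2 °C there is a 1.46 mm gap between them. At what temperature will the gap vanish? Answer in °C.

T = 44.0 °C

α₁L₁ = 5.0004×10⁻⁵ m/K, α₂L₂ = 2.01736×10⁻⁵ m/K → total 7.01776×10⁻⁵ m/K
ΔT = g/(α₁L₁+α₂L₂) = 1.46×10⁻³ / 7.01776×10⁻⁵ = 20.804 K
T = 23.2 + 20.804 = 44.004 °C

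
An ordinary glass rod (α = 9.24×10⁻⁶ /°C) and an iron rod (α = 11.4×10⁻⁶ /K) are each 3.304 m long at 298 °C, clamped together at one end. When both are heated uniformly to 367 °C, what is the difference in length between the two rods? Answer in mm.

0.492 mm

ΔT = 69 K
ordinary glass: ΔL = 9.24×10⁻⁶ × 3.304 m × 69 = 2.1065×10⁻³ m = 2.1065 mm
iron: ΔL = 11.4×10⁻⁶ × 3.304 m × 69 = 2.5989×10⁻³ m = 2.5989 mm
difference = 2.5989 − 2.1065 = 0.4924 mm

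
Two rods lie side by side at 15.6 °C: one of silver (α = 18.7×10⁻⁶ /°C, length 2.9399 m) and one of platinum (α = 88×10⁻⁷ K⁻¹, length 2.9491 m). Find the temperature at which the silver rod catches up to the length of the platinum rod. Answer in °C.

T = 332.6 °C

Equal length when α₁L₁ΔT − α₂L₂ΔT = L₂ − L₁ = 9.20×10⁻³ m
α₁L₁ = 5.497613×10⁻⁵, α₂L₂ = 2.595208×10⁻⁵ → Δ(αL) = 2.902405×10⁻⁵ m/K
ΔT = 9.20×10⁻³ / 2.902405×10⁻⁵ = 316.979 K, so T = 15.6 + 316.979 = 332.579 °C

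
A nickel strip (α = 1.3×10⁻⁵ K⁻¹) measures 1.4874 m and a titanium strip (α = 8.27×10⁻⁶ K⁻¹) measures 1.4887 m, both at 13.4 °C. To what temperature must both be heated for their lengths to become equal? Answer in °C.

T = 198.5 °C

L₁(1 + α₁ΔT) = L₂(1 + α₂ΔT) ⇒ ΔT = (L₂ − L₁)/(α₁L₁ − α₂L₂)
L₂ − L₁ = 1.4887 − 1.4874 = 1.30×10⁻³ m
α₁L₁ − α₂L₂ = 1.3×10⁻⁵×1.4874 − 8.27×10⁻⁶×1.4887 = 7.024651×10⁻⁶ m/K
ΔT = 1.30×10⁻³ / 7.024651×10⁻⁶ = 185.063 K
T = 13.4 + 185.063 = 198.463 °C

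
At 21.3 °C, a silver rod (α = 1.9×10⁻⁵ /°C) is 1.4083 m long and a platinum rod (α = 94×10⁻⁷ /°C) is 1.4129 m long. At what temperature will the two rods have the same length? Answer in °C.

Equal length when α₁L₁ΔT − α₂L₂ΔT = L₂ − L₁ = 4.60×10⁻³ m
α₁L₁ = 2.67577×10⁻⁵, α₂L₂ = 1.328126×10⁻⁵ → Δ(αL) = 1.347644×10⁻⁵ m/K
ΔT = 4.60×10⁻³ / 1.347644×10⁻⁵ = 341.336 K, so T = 21.3 + 341.336 = 362.636 °C

T = 362.6 °C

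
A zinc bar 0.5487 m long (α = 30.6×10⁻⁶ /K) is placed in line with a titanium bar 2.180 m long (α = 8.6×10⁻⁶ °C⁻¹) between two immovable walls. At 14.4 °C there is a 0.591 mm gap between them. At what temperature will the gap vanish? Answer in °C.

T = 31.0 °C

Gap closes when ΔL₁ + ΔL₂ = 0.591 mm = 5.91×10⁻⁴ m
(α₁L₁ + α₂L₂)ΔT = g
α₁L₁ + α₂L₂ = 30.6×10⁻⁶×0.5487 + 8.6×10⁻⁶×2.180 = 3.553822×10⁻⁵ m/K
ΔT = 5.91×10⁻⁴ / 3.553822×10⁻⁵ = 16.630 K
T = 14.4 + 16.630 = 31.030 °C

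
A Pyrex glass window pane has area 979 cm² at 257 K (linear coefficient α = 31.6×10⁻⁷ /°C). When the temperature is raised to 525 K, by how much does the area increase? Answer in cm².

ΔA = 1.66 cm²

Area coefficient ≈ 2α; |ΔT| = 268 K
ΔA = 2αA₀ΔT = 2(31.6×10⁻⁷)(979)(268) = 1.66 cm²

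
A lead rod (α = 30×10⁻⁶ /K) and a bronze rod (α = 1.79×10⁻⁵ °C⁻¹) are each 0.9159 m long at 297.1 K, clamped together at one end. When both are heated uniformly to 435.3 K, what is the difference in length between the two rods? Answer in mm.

1.53 mm

ΔT = 138.2 K
lead: ΔL = 30×10⁻⁶ × 0.9159 m × 138.2 = 3.7973×10⁻³ m = 3.7973 mm
bronze: ΔL = 1.79×10⁻⁵ × 0.9159 m × 138.2 = 2.2657×10⁻³ m = 2.2657 mm
difference = 3.7973 − 2.2657 = 1.5316 mm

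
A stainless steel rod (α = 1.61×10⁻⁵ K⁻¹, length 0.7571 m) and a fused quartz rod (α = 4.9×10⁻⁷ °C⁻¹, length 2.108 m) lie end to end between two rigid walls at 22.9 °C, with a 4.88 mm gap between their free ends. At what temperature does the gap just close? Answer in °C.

T = 392 °C

α₁L₁ = 1.218931×10⁻⁵ m/K, α₂L₂ = 1.03292×10⁻⁶ m/K → total 1.322223×10⁻⁵ m/K
ΔT = g/(α₁L₁+α₂L₂) = 4.88×10⁻³ / 1.322223×10⁻⁵ = 369.08 K
T = 22.9 + 369.08 = 391.98 °C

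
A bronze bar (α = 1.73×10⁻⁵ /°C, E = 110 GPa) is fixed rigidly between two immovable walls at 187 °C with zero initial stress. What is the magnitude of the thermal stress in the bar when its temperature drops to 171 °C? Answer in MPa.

σ = 30.4 MPa

Fully constrained: the free strain ε = αΔT is blocked, so σ = Eε = EαΔT.
|ΔT| = 16 K
σ = 110×10⁹ × 1.73×10⁻⁵ × 16 = 3.04×10⁷ Pa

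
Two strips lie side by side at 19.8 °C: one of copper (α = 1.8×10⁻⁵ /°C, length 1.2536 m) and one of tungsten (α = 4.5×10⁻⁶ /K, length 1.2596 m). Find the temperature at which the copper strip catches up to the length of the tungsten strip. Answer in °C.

T = 374.9 °C

L₁(1 + α₁ΔT) = L₂(1 + α₂ΔT) ⇒ ΔT = (L₂ − L₁)/(α₁L₁ − α₂L₂)
L₂ − L₁ = 1.2596 − 1.2536 = 6.00×10⁻³ m
α₁L₁ − α₂L₂ = 1.8×10⁻⁵×1.2536 − 4.5×10⁻⁶×1.2596 = 1.68966×10⁻⁵ m/K
ΔT = 6.00×10⁻³ / 1.68966×10⁻⁵ = 355.101 K
T = 19.8 + 355.101 = 374.901 °C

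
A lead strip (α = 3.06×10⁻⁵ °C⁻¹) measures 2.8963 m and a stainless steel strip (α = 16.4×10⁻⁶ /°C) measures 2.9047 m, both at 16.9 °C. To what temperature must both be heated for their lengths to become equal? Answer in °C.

T = 221.8 °C

Equal length when α₁L₁ΔT − α₂L₂ΔT = L₂ − L₁ = 8.40×10⁻³ m
α₁L₁ = 8.862678×10⁻⁵, α₂L₂ = 4.763708×10⁻⁵ → Δ(αL) = 4.09897×10⁻⁵ m/K
ΔT = 8.40×10⁻³ / 4.09897×10⁻⁵ = 204.930 K, so T = 16.9 + 204.930 = 221.830 °C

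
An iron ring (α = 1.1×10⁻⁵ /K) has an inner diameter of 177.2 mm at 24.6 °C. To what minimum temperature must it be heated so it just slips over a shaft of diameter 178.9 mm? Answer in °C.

T = 897 °C

Required Δd = 178.9 − 177.2 = 1.7 mm
Δd = αd₀ΔT ⇒ ΔT = Δd/(αd₀) = 1.7 / (1.1×10⁻⁵ × 177.2) = 872.15 K
T_min = 24.6 + 872.15 = 896.75 °C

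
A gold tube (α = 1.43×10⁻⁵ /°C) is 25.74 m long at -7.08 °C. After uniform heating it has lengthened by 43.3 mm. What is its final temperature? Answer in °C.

ΔL = αL₀ΔT ⇒ ΔT = ΔL / (αL₀)
ΔT = 43.3×10⁻³ m / (1.43×10⁻⁵ × 25.74 m) = 117.64 K
T = -7.08 + 117.64 = 110.56 °C

T = 111 °C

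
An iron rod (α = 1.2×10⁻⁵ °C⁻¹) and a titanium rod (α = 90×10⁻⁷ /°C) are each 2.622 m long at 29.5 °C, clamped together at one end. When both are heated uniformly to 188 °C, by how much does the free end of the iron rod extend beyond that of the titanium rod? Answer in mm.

1.25 mm

ΔT = 158.5 K
iron: ΔL = 1.2×10⁻⁵ × 2.622 m × 158.5 = 4.9870×10⁻³ m = 4.9870 mm
titanium: ΔL = 90×10⁻⁷ × 2.622 m × 158.5 = 3.7403×10⁻³ m = 3.7403 mm
difference = 4.9870 − 3.7403 = 1.2467 mm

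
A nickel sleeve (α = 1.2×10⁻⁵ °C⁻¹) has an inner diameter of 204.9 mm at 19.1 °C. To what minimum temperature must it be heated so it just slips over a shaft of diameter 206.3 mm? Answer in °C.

Required Δd = 206.3 − 204.9 = 1.4 mm
Δd = αd₀ΔT ⇒ ΔT = Δd/(αd₀) = 1.4 / (1.2×10⁻⁵ × 204.9) = 569.38 K
T_min = 19.1 + 569.38 = 588.48 °C

T = 588 °C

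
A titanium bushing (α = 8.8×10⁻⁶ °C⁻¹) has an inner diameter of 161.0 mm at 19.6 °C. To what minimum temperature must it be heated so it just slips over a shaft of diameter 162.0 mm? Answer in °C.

T = 725 °C

Required Δd = 162.0 − 161.0 = 1.0 mm
Δd = αd₀ΔT ⇒ ΔT = Δd/(αd₀) = 1.0 / (8.8×10⁻⁶ × 161.0) = 705.82 K
T_min = 19.6 + 705.82 = 725.42 °C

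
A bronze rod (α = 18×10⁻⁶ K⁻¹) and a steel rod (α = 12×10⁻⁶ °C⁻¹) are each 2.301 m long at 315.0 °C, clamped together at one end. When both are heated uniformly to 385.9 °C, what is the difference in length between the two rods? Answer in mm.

ΔT = 70.9 K
bronze: ΔL = 18×10⁻⁶ × 2.301 m × 70.9 = 2.9365×10⁻³ m = 2.9365 mm
steel: ΔL = 12×10⁻⁶ × 2.301 m × 70.9 = 1.9577×10⁻³ m = 1.9577 mm
difference = 2.9365 − 1.9577 = 0.9788 mm

0.979 mm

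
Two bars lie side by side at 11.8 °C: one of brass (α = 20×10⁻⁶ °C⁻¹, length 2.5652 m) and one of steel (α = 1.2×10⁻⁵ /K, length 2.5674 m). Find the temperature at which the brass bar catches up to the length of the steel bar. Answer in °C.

T = 119.1 °C

Equal length when α₁L₁ΔT − α₂L₂ΔT = L₂ − L₁ = 2.20×10⁻³ m
α₁L₁ = 5.1304×10⁻⁵, α₂L₂ = 3.08088×10⁻⁵ → Δ(αL) = 2.04952×10⁻⁵ m/K
ΔT = 2.20×10⁻³ / 2.04952×10⁻⁵ = 107.342 K, so T = 11.8 + 107.342 = 119.142 °C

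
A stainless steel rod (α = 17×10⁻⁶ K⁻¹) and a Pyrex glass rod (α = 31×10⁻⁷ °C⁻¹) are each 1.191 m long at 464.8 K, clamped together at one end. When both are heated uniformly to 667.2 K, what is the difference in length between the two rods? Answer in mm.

3.35 mm

ΔT = 202.4 K
stainless steel: ΔL = 17×10⁻⁶ × 1.191 m × 202.4 = 4.0980×10⁻³ m = 4.0980 mm
Pyrex glass: ΔL = 31×10⁻⁷ × 1.191 m × 202.4 = 7.4728×10⁻⁴ m = 0.74728 mm
difference = 4.0980 − 0.74728 = 3.35072 mm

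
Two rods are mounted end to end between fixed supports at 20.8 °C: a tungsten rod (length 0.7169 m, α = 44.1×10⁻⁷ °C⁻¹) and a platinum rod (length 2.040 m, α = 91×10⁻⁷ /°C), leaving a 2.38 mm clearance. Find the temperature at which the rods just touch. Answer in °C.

T = 130 °C

α₁L₁ = 3.161529×10⁻⁶ m/K, α₂L₂ = 1.8564×10⁻⁵ m/K → total 2.1725529×10⁻⁵ m/K
ΔT = g/(α₁L₁+α₂L₂) = 2.38×10⁻³ / 2.1725529×10⁻⁵ = 109.55 K
T = 20.8 + 109.55 = 130.35 °C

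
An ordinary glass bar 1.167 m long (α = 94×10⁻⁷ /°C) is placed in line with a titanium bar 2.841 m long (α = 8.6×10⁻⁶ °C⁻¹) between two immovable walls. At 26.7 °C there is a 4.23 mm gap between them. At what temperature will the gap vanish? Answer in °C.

T = 146 °C

Gap closes when ΔL₁ + ΔL₂ = 4.23 mm = 4.23×10⁻³ m
(α₁L₁ + α₂L₂)ΔT = g
α₁L₁ + α₂L₂ = 94×10⁻⁷×1.167 + 8.6×10⁻⁶×2.841 = 3.54024×10⁻⁵ m/K
ΔT = 4.23×10⁻³ / 3.54024×10⁻⁵ = 119.48 K
T = 26.7 + 119.48 = 146.18 °C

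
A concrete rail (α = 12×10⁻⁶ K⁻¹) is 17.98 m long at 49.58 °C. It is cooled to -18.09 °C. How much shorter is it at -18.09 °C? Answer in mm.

ΔL = 14.6 mm

|ΔT| = |-18.09 − 49.58| = 67.67 K
ΔL = αL₀ΔT = (12×10⁻⁶)(17.98)(67.67) = 1.46×10⁻² m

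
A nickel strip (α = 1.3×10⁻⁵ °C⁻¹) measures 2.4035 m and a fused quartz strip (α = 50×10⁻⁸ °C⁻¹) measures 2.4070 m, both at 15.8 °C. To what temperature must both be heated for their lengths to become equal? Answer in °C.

L₁(1 + α₁ΔT) = L₂(1 + α₂ΔT) ⇒ ΔT = (L₂ − L₁)/(α₁L₁ − α₂L₂)
L₂ − L₁ = 2.4070 − 2.4035 = 3.50×10⁻³ m
α₁L₁ − α₂L₂ = 1.3×10⁻⁵×2.4035 − 50×10⁻⁸×2.4070 = 3.0042×10⁻⁵ m/K
ΔT = 3.50×10⁻³ / 3.0042×10⁻⁵ = 116.504 K
T = 15.8 + 116.504 = 132.304 °C

T = 132.3 °C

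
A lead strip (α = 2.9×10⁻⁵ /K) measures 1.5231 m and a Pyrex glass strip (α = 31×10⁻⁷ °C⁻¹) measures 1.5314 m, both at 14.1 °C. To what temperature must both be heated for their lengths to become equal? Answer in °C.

T = 224.6 °C

Equal length when α₁L₁ΔT − α₂L₂ΔT = L₂ − L₁ = 8.30×10⁻³ m
α₁L₁ = 4.41699×10⁻⁵, α₂L₂ = 4.74734×10⁻⁶ → Δ(αL) = 3.942256×10⁻⁵ m/K
ΔT = 8.30×10⁻³ / 3.942256×10⁻⁵ = 210.539 K, so T = 14.1 + 210.539 = 224.639 °C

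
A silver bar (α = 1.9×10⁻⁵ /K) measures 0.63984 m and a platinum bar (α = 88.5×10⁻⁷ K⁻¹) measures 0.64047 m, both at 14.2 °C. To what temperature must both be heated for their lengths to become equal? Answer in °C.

Equal length when α₁L₁ΔT − α₂L₂ΔT = L₂ − L₁ = 6.30×10⁻⁴ m
α₁L₁ = 1.215696×10⁻⁵, α₂L₂ = 5.6681595×10⁻⁶ → Δ(αL) = 6.4888005×10⁻⁶ m/K
ΔT = 6.30×10⁻⁴ / 6.4888005×10⁻⁶ = 97.090 K, so T = 14.2 + 97.090 = 111.290 °C

T = 111.3 °C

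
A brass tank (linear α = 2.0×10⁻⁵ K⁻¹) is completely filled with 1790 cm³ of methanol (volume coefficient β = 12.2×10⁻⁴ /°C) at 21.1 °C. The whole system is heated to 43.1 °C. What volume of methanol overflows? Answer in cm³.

The tank also expands: β_container ≈ 3α = 6.0×10⁻⁵ /K
Net overflow = V₀(β_liq − 3α_cont)ΔT
β − 3α = 1.22×10⁻³ − 6.0×10⁻⁵ = 1.16×10⁻³ /K; ΔT = 22.0 K
ΔV = 1790 × 1.16×10⁻³ × 22.0 = 45.7 cm³

45.7 cm³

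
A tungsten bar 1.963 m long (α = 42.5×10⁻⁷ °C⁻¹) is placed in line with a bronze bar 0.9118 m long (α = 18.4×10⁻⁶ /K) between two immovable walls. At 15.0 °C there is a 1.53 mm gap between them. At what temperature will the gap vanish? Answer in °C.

T = 75.9 °C

α₁L₁ = 8.34275×10⁻⁶ m/K, α₂L₂ = 1.677712×10⁻⁵ m/K → total 2.511987×10⁻⁵ m/K
ΔT = g/(α₁L₁+α₂L₂) = 1.53×10⁻³ / 2.511987×10⁻⁵ = 60.908 K
T = 15.0 + 60.908 = 75.908 °C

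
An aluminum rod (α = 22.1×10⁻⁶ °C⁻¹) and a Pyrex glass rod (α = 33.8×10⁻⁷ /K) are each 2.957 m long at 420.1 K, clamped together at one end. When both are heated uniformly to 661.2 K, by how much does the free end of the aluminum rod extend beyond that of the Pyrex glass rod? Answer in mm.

ΔT = 241.1 K
aluminum: ΔL = 22.1×10⁻⁶ × 2.957 m × 241.1 = 1.5756×10⁻² m = 15.756 mm
Pyrex glass: ΔL = 33.8×10⁻⁷ × 2.957 m × 241.1 = 2.4097×10⁻³ m = 2.4097 mm
difference = 15.756 − 2.4097 = 13.3463 mm

13.3 mm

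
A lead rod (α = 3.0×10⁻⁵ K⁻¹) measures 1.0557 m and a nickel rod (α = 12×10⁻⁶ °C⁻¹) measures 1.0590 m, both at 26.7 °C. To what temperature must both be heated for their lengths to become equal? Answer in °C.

Equal length when α₁L₁ΔT − α₂L₂ΔT = L₂ − L₁ = 3.30×10⁻³ m
α₁L₁ = 3.1671×10⁻⁵, α₂L₂ = 1.2708×10⁻⁵ → Δ(αL) = 1.8963×10⁻⁵ m/K
ΔT = 3.30×10⁻³ / 1.8963×10⁻⁵ = 174.023 K, so T = 26.7 + 174.023 = 200.723 °C

T = 200.7 °C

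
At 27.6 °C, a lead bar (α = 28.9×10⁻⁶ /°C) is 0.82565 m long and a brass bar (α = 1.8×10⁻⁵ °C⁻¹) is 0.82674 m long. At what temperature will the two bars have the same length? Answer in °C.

T = 149.0 °C

Equal length when α₁L₁ΔT − α₂L₂ΔT = L₂ − L₁ = 1.09×10⁻³ m
α₁L₁ = 2.3861285×10⁻⁵, α₂L₂ = 1.488132×10⁻⁵ → Δ(αL) = 8.979965×10⁻⁶ m/K
ΔT = 1.09×10⁻³ / 8.979965×10⁻⁶ = 121.381 K, so T = 27.6 + 121.381 = 148.981 °C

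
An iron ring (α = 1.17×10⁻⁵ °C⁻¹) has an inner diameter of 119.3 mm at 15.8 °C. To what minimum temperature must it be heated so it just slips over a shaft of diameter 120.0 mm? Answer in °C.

Required Δd = 120.0 − 119.3 = 0.7 mm
Δd = αd₀ΔT ⇒ ΔT = Δd/(αd₀) = 0.7 / (1.17×10⁻⁵ × 119.3) = 501.50 K
T_min = 15.8 + 501.50 = 517.30 °C

T = 517 °C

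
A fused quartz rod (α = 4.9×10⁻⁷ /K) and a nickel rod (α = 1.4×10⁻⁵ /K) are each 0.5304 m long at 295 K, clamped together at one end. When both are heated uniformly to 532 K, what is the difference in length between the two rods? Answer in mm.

1.70 mm

ΔT = 237 K
fused quartz: ΔL = 4.9×10⁻⁷ × 0.5304 m × 237 = 6.1595×10⁻⁵ m = 0.061595 mm
nickel: ΔL = 1.4×10⁻⁵ × 0.5304 m × 237 = 1.7599×10⁻³ m = 1.7599 mm
difference = 1.7599 − 0.061595 = 1.698305 mm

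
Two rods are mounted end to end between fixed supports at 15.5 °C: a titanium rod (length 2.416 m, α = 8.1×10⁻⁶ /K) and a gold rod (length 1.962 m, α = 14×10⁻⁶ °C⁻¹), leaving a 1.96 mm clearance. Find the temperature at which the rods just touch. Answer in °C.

T = 57.2 °C

α₁L₁ = 1.95696×10⁻⁵ m/K, α₂L₂ = 2.7468×10⁻⁵ m/K → total 4.70376×10⁻⁵ m/K
ΔT = g/(α₁L₁+α₂L₂) = 1.96×10⁻³ / 4.70376×10⁻⁵ = 41.669 K
T = 15.5 + 41.669 = 57.169 °C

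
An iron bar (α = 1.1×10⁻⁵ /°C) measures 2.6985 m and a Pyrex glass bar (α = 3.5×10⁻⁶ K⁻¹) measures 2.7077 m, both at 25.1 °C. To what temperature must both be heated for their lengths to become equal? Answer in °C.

T = 480.4 °C

L₁(1 + α₁ΔT) = L₂(1 + α₂ΔT) ⇒ ΔT = (L₂ − L₁)/(α₁L₁ − α₂L₂)
L₂ − L₁ = 2.7077 − 2.6985 = 9.20×10⁻³ m
α₁L₁ − α₂L₂ = 1.1×10⁻⁵×2.6985 − 3.5×10⁻⁶×2.7077 = 2.020655×10⁻⁵ m/K
ΔT = 9.20×10⁻³ / 2.020655×10⁻⁵ = 455.298 K
T = 25.1 + 455.298 = 480.398 °C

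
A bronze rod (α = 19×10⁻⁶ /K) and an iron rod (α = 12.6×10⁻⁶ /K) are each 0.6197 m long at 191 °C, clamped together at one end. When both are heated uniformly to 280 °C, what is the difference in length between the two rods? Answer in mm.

ΔT = 89 K
bronze: ΔL = 19×10⁻⁶ × 0.6197 m × 89 = 1.0479×10⁻³ m = 1.0479 mm
iron: ΔL = 12.6×10⁻⁶ × 0.6197 m × 89 = 6.9493×10⁻⁴ m = 0.69493 mm
difference = 1.0479 − 0.69493 = 0.35297 mm

0.353 mm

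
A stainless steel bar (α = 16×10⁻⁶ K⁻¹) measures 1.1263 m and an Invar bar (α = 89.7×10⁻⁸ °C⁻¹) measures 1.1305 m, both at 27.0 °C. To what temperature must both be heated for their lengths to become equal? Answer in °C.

T = 274.0 °C

Equal length when α₁L₁ΔT − α₂L₂ΔT = L₂ − L₁ = 4.20×10⁻³ m
α₁L₁ = 1.80208×10⁻⁵, α₂L₂ = 1.0140585×10⁻⁶ → Δ(αL) = 1.70067415×10⁻⁵ m/K
ΔT = 4.20×10⁻³ / 1.70067415×10⁻⁵ = 246.961 K, so T = 27.0 + 246.961 = 273.961 °C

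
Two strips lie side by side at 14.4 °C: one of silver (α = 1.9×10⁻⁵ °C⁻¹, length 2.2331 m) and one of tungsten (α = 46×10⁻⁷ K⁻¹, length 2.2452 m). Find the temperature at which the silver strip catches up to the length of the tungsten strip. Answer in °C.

T = 391.3 °C

Equal length when α₁L₁ΔT − α₂L₂ΔT = L₂ − L₁ = 1.21×10⁻² m
α₁L₁ = 4.24289×10⁻⁵, α₂L₂ = 1.032792×10⁻⁵ → Δ(αL) = 3.210098×10⁻⁵ m/K
ΔT = 1.21×10⁻² / 3.210098×10⁻⁵ = 376.936 K, so T = 14.4 + 376.936 = 391.336 °C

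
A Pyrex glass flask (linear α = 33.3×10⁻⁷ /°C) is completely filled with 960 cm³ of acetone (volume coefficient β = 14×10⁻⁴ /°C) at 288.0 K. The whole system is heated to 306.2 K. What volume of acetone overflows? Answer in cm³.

24.3 cm³

The flask also expands: β_container ≈ 3α = 9.99×10⁻⁶ /K
Net overflow = V₀(β_liq − 3α_cont)ΔT
β − 3α = 1.40×10⁻³ − 9.99×10⁻⁶ = 1.39001×10⁻³ /K; ΔT = 18.2 K
ΔV = 960 × 1.39001×10⁻³ × 18.2 = 24.3 cm³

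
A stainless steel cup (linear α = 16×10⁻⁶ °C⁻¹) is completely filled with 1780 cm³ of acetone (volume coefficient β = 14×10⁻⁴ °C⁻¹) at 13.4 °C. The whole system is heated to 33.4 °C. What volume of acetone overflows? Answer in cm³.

48.1 cm³

The cup also expands: β_container ≈ 3α = 4.8×10⁻⁵ /K
Net overflow = V₀(β_liq − 3α_cont)ΔT
β − 3α = 1.40×10⁻³ − 4.8×10⁻⁵ = 1.352×10⁻³ /K; ΔT = 20.0 K
ΔV = 1780 × 1.352×10⁻³ × 20.0 = 48.1 cm³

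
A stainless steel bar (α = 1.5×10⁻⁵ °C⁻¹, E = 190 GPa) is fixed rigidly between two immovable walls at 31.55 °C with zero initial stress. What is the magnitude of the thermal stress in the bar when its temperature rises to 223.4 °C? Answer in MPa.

σ = 547 MPa

Fully constrained: the free strain ε = αΔT is blocked, so σ = Eε = EαΔT.
|ΔT| = 191.85 K
σ = 190×10⁹ × 1.5×10⁻⁵ × 191.85 = 5.47×10⁸ Pa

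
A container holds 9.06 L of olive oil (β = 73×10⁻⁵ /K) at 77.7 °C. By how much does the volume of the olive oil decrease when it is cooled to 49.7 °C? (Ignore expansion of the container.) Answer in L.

|ΔT| = |49.7 − 77.7| = 28.0 K
ΔV = βV₀ΔT = (73×10⁻⁵)(9.06)(28.0) = 0.185 L

ΔV = 0.185 L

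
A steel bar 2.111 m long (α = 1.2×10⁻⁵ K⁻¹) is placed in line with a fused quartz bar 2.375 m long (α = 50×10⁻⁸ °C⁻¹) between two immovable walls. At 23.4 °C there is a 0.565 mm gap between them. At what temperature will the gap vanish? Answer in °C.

T = 44.7 °C

Gap closes when ΔL₁ + ΔL₂ = 0.565 mm = 5.65×10⁻⁴ m
(α₁L₁ + α₂L₂)ΔT = g
α₁L₁ + α₂L₂ = 1.2×10⁻⁵×2.111 + 50×10⁻⁸×2.375 = 2.65195×10⁻⁵ m/K
ΔT = 5.65×10⁻⁴ / 2.65195×10⁻⁵ = 21.305 K
T = 23.4 + 21.305 = 44.705 °C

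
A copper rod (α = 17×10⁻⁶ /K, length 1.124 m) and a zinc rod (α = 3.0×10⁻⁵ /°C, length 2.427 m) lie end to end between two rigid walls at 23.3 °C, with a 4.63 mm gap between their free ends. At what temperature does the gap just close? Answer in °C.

T = 73.7 °C

Gap closes when ΔL₁ + ΔL₂ = 4.63 mm = 4.63×10⁻³ m
(α₁L₁ + α₂L₂)ΔT = g
α₁L₁ + α₂L₂ = 17×10⁻⁶×1.124 + 3.0×10⁻⁵×2.427 = 9.1918×10⁻⁵ m/K
ΔT = 4.63×10⁻³ / 9.1918×10⁻⁵ = 50.371 K
T = 23.3 + 50.371 = 73.671 °C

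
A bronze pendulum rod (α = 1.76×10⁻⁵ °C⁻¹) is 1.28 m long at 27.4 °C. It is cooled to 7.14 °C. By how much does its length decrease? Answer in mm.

ΔL = 0.456 mm

|ΔT| = |7.14 − 27.4| = 20.26 K
ΔL = αL₀ΔT = (1.76×10⁻⁵)(1.28)(20.26) = 4.56×10⁻⁴ m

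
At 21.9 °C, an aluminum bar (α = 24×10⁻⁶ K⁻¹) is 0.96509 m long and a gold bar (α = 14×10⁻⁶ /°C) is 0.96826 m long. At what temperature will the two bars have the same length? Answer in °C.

T = 351.9 °C

Equal length when α₁L₁ΔT − α₂L₂ΔT = L₂ − L₁ = 3.17×10⁻³ m
α₁L₁ = 2.316216×10⁻⁵, α₂L₂ = 1.355564×10⁻⁵ → Δ(αL) = 9.60652×10⁻⁶ m/K
ΔT = 3.17×10⁻³ / 9.60652×10⁻⁶ = 329.984 K, so T = 21.9 + 329.984 = 351.884 °C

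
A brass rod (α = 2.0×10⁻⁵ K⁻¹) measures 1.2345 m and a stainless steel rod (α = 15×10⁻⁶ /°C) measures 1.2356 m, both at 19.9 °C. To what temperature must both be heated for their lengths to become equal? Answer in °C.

T = 198.6 °C

L₁(1 + α₁ΔT) = L₂(1 + α₂ΔT) ⇒ ΔT = (L₂ − L₁)/(α₁L₁ − α₂L₂)
L₂ − L₁ = 1.2356 − 1.2345 = 1.10×10⁻³ m
α₁L₁ − α₂L₂ = 2.0×10⁻⁵×1.2345 − 15×10⁻⁶×1.2356 = 6.156×10⁻⁶ m/K
ΔT = 1.10×10⁻³ / 6.156×10⁻⁶ = 178.687 K
T = 19.9 + 178.687 = 198.587 °C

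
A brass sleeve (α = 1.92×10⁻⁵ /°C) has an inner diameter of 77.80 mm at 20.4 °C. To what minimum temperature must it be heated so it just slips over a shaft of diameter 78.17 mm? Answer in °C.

T = 268 °C

Required Δd = 78.17 − 77.80 = 0.37 mm
Δd = αd₀ΔT ⇒ ΔT = Δd/(αd₀) = 0.37 / (1.92×10⁻⁵ × 77.80) = 247.70 K
T_min = 20.4 + 247.70 = 268.10 °C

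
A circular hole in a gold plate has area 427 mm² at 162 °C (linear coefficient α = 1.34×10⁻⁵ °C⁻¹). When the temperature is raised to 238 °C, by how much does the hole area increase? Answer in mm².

ΔA = 0.870 mm²

Area coefficient ≈ 2α; |ΔT| = 76 K
ΔA = 2αA₀ΔT = 2(1.34×10⁻⁵)(427)(76) = 0.870 mm²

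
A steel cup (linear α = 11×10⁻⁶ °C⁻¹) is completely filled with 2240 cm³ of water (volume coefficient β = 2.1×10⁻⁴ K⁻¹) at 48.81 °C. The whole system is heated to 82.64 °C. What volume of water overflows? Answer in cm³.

The cup also expands: β_container ≈ 3α = 3.3×10⁻⁵ /K
Net overflow = V₀(β_liq − 3α_cont)ΔT
β − 3α = 2.10×10⁻⁴ − 3.3×10⁻⁵ = 1.77×10⁻⁴ /K; ΔT = 33.83 K
ΔV = 2240 × 1.77×10⁻⁴ × 33.83 = 13.4 cm³

13.4 cm³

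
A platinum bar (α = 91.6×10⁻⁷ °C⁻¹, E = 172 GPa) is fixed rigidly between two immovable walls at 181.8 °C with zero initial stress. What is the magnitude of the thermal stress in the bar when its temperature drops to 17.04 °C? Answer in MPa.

Fully constrained: the free strain ε = αΔT is blocked, so σ = Eε = EαΔT.
|ΔT| = 164.76 K
σ = 172×10⁹ × 91.6×10⁻⁷ × 164.76 = 2.60×10⁸ Pa

σ = 260 MPa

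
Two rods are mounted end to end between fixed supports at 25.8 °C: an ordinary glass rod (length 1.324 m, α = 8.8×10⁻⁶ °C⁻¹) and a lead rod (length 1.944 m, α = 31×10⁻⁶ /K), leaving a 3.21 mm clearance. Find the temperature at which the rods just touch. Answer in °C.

Gap closes when ΔL₁ + ΔL₂ = 3.21 mm = 3.21×10⁻³ m
(α₁L₁ + α₂L₂)ΔT = g
α₁L₁ + α₂L₂ = 8.8×10⁻⁶×1.324 + 31×10⁻⁶×1.944 = 7.19152×10⁻⁵ m/K
ΔT = 3.21×10⁻³ / 7.19152×10⁻⁵ = 44.636 K
T = 25.8 + 44.636 = 70.436 °C

T = 70.4 °C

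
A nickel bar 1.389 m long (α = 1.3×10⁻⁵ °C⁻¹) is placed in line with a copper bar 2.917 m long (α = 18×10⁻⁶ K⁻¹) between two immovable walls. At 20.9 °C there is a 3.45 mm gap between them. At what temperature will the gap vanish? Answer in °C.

T = 69.8 °C

α₁L₁ = 1.8057×10⁻⁵ m/K, α₂L₂ = 5.2506×10⁻⁵ m/K → total 7.0563×10⁻⁵ m/K
ΔT = g/(α₁L₁+α₂L₂) = 3.45×10⁻³ / 7.0563×10⁻⁵ = 48.892 K
T = 20.9 + 48.892 = 69.792 °C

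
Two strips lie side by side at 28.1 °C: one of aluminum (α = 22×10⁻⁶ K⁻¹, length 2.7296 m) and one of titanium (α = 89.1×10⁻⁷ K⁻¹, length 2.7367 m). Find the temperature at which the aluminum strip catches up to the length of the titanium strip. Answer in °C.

Equal length when α₁L₁ΔT − α₂L₂ΔT = L₂ − L₁ = 7.10×10⁻³ m
α₁L₁ = 6.00512×10⁻⁵, α₂L₂ = 2.4383997×10⁻⁵ → Δ(αL) = 3.5667203×10⁻⁵ m/K
ΔT = 7.10×10⁻³ / 3.5667203×10⁻⁵ = 199.062 K, so T = 28.1 + 199.062 = 227.162 °C

T = 227.2 °C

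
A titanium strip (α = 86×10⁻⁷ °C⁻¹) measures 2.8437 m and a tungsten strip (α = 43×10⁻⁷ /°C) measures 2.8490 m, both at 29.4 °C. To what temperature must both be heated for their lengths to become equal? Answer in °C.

Equal length when α₁L₁ΔT − α₂L₂ΔT = L₂ − L₁ = 5.30×10⁻³ m
α₁L₁ = 2.445582×10⁻⁵, α₂L₂ = 1.22507×10⁻⁵ → Δ(αL) = 1.220512×10⁻⁵ m/K
ΔT = 5.30×10⁻³ / 1.220512×10⁻⁵ = 434.244 K, so T = 29.4 + 434.244 = 463.644 °C

T = 463.6 °C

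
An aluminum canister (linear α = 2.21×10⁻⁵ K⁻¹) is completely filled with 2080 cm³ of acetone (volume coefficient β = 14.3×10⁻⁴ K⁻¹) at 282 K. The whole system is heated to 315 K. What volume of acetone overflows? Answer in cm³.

The canister also expands: β_container ≈ 3α = 6.63×10⁻⁵ /K
Net overflow = V₀(β_liq − 3α_cont)ΔT
β − 3α = 1.43×10⁻³ − 6.63×10⁻⁵ = 1.3637×10⁻³ /K; ΔT = 33 K
ΔV = 2080 × 1.3637×10⁻³ × 33 = 93.6 cm³

93.6 cm³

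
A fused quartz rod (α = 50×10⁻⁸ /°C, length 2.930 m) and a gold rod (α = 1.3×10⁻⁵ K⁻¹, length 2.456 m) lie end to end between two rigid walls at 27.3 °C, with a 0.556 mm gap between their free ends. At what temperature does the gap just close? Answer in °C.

α₁L₁ = 1.465×10⁻⁶ m/K, α₂L₂ = 3.1928×10⁻⁵ m/K → total 3.3393×10⁻⁵ m/K
ΔT = g/(α₁L₁+α₂L₂) = 5.56×10⁻⁴ / 3.3393×10⁻⁵ = 16.650 K
T = 27.3 + 16.650 = 43.950 °C

T = 44.0 °C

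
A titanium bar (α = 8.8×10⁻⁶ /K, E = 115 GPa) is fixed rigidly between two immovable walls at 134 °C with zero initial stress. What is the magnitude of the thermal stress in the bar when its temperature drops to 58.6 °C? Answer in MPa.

Fully constrained: the free strain ε = αΔT is blocked, so σ = Eε = EαΔT.
|ΔT| = 75.4 K
σ = 115×10⁹ × 8.8×10⁻⁶ × 75.4 = 7.63×10⁷ Pa

σ = 76.3 MPa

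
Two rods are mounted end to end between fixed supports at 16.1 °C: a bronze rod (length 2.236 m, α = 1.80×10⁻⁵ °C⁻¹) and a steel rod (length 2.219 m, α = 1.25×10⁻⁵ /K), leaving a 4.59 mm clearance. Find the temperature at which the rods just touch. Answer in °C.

Gap closes when ΔL₁ + ΔL₂ = 4.59 mm = 4.59×10⁻³ m
(α₁L₁ + α₂L₂)ΔT = g
α₁L₁ + α₂L₂ = 1.80×10⁻⁵×2.236 + 1.25×10⁻⁵×2.219 = 6.79855×10⁻⁵ m/K
ΔT = 4.59×10⁻³ / 6.79855×10⁻⁵ = 67.514 K
T = 16.1 + 67.514 = 83.614 °C

T = 83.6 °C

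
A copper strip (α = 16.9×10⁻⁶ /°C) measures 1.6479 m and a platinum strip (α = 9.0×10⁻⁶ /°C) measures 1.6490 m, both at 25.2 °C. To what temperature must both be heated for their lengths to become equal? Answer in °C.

T = 109.8 °C

Equal length when α₁L₁ΔT − α₂L₂ΔT = L₂ − L₁ = 1.10×10⁻³ m
α₁L₁ = 2.784951×10⁻⁵, α₂L₂ = 1.4841×10⁻⁵ → Δ(αL) = 1.300851×10⁻⁵ m/K
ΔT = 1.10×10⁻³ / 1.300851×10⁻⁵ = 84.560 K, so T = 25.2 + 84.560 = 109.760 °C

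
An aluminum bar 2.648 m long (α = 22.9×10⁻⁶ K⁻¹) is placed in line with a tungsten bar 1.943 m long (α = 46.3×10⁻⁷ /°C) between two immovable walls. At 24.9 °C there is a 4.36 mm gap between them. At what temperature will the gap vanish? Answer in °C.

α₁L₁ = 6.06392×10⁻⁵ m/K, α₂L₂ = 8.99609×10⁻⁶ m/K → total 6.963529×10⁻⁵ m/K
ΔT = g/(α₁L₁+α₂L₂) = 4.36×10⁻³ / 6.963529×10⁻⁵ = 62.612 K
T = 24.9 + 62.612 = 87.512 °C

T = 87.5 °C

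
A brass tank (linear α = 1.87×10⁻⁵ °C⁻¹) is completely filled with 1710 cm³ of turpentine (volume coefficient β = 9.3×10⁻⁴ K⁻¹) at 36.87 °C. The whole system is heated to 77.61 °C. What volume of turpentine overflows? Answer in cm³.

60.9 cm³

The tank also expands: β_container ≈ 3α = 5.61×10⁻⁵ /K
Net overflow = V₀(β_liq − 3α_cont)ΔT
β − 3α = 9.30×10⁻⁴ − 5.61×10⁻⁵ = 8.739×10⁻⁴ /K; ΔT = 40.74 K
ΔV = 1710 × 8.739×10⁻⁴ × 40.74 = 60.9 cm³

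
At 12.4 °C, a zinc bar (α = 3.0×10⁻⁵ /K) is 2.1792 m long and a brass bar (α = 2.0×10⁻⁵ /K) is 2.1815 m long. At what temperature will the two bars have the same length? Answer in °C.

L₁(1 + α₁ΔT) = L₂(1 + α₂ΔT) ⇒ ΔT = (L₂ − L₁)/(α₁L₁ − α₂L₂)
L₂ − L₁ = 2.1815 − 2.1792 = 2.30×10⁻³ m
α₁L₁ − α₂L₂ = 3.0×10⁻⁵×2.1792 − 2.0×10⁻⁵×2.1815 = 2.1746×10⁻⁵ m/K
ΔT = 2.30×10⁻³ / 2.1746×10⁻⁵ = 105.767 K
T = 12.4 + 105.767 = 118.167 °C

T = 118.2 °C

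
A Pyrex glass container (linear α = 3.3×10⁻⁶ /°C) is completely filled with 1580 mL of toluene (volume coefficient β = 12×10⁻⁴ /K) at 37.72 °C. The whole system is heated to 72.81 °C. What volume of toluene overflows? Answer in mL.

The container also expands: β_container ≈ 3α = 9.9×10⁻⁶ /K
Net overflow = V₀(β_liq − 3α_cont)ΔT
β − 3α = 1.20×10⁻³ − 9.9×10⁻⁶ = 1.1901×10⁻³ /K; ΔT = 35.09 K
ΔV = 1580 × 1.1901×10⁻³ × 35.09 = 66.0 mL

66.0 mL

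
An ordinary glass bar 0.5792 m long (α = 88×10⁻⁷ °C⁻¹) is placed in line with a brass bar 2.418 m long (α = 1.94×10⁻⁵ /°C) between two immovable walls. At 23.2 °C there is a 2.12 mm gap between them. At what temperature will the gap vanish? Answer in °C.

T = 64.0 °C

α₁L₁ = 5.09696×10⁻⁶ m/K, α₂L₂ = 4.69092×10⁻⁵ m/K → total 5.200616×10⁻⁵ m/K
ΔT = g/(α₁L₁+α₂L₂) = 2.12×10⁻³ / 5.200616×10⁻⁵ = 40.764 K
T = 23.2 + 40.764 = 63.964 °C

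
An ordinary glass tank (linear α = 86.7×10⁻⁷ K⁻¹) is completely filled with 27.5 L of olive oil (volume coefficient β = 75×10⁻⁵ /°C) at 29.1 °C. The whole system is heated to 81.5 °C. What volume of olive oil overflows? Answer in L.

1.04 L

The tank also expands: β_container ≈ 3α = 2.601×10⁻⁵ /K
Net overflow = V₀(β_liq − 3α_cont)ΔT
β − 3α = 7.50×10⁻⁴ − 2.601×10⁻⁵ = 7.2399×10⁻⁴ /K; ΔT = 52.4 K
ΔV = 27.5 × 7.2399×10⁻⁴ × 52.4 = 1.04 L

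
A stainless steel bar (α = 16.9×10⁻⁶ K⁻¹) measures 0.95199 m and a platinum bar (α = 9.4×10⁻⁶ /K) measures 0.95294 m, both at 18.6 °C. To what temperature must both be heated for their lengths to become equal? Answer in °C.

L₁(1 + α₁ΔT) = L₂(1 + α₂ΔT) ⇒ ΔT = (L₂ − L₁)/(α₁L₁ − α₂L₂)
L₂ − L₁ = 0.95294 − 0.95199 = 9.50×10⁻⁴ m
α₁L₁ − α₂L₂ = 16.9×10⁻⁶×0.95199 − 9.4×10⁻⁶×0.95294 = 7.130995×10⁻⁶ m/K
ΔT = 9.50×10⁻⁴ / 7.130995×10⁻⁶ = 133.221 K
T = 18.6 + 133.221 = 151.821 °C

T = 151.8 °C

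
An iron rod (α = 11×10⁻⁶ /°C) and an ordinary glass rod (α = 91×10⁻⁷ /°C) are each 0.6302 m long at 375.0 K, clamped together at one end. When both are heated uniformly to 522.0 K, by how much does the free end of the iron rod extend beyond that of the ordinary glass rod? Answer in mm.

0.176 mm

ΔT = 147.0 K
iron: ΔL = 11×10⁻⁶ × 0.6302 m × 147.0 = 1.0190×10⁻³ m = 1.0190 mm
ordinary glass: ΔL = 91×10⁻⁷ × 0.6302 m × 147.0 = 8.4302×10⁻⁴ m = 0.84302 mm
difference = 1.0190 − 0.84302 = 0.17598 mm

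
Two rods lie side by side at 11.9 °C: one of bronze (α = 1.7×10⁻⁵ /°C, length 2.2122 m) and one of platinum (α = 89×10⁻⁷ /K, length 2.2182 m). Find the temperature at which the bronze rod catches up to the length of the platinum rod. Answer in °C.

L₁(1 + α₁ΔT) = L₂(1 + α₂ΔT) ⇒ ΔT = (L₂ − L₁)/(α₁L₁ − α₂L₂)
L₂ − L₁ = 2.2182 − 2.2122 = 6.00×10⁻³ m
α₁L₁ − α₂L₂ = 1.7×10⁻⁵×2.2122 − 89×10⁻⁷×2.2182 = 1.786542×10⁻⁵ m/K
ΔT = 6.00×10⁻³ / 1.786542×10⁻⁵ = 335.844 K
T = 11.9 + 335.844 = 347.744 °C

T = 347.7 °C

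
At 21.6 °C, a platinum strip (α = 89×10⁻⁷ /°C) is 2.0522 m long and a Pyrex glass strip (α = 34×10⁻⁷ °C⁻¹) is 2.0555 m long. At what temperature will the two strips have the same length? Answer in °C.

L₁(1 + α₁ΔT) = L₂(1 + α₂ΔT) ⇒ ΔT = (L₂ − L₁)/(α₁L₁ − α₂L₂)
L₂ − L₁ = 2.0555 − 2.0522 = 3.30×10⁻³ m
α₁L₁ − α₂L₂ = 89×10⁻⁷×2.0522 − 34×10⁻⁷×2.0555 = 1.127588×10⁻⁵ m/K
ΔT = 3.30×10⁻³ / 1.127588×10⁻⁵ = 292.660 K
T = 21.6 + 292.660 = 314.260 °C

T = 314.3 °C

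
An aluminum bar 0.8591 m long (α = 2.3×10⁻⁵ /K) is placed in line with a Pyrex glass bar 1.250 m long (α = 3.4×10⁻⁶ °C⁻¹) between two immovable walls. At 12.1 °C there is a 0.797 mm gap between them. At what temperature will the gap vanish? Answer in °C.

Gap closes when ΔL₁ + ΔL₂ = 0.797 mm = 7.97×10⁻⁴ m
(α₁L₁ + α₂L₂)ΔT = g
α₁L₁ + α₂L₂ = 2.3×10⁻⁵×0.8591 + 3.4×10⁻⁶×1.250 = 2.40093×10⁻⁵ m/K
ΔT = 7.97×10⁻⁴ / 2.40093×10⁻⁵ = 33.195 K
T = 12.1 + 33.195 = 45.295 °C

T = 45.3 °C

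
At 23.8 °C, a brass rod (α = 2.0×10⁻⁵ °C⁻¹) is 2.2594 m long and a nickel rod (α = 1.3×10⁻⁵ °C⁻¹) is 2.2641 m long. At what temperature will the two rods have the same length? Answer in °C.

T = 322.1 °C

L₁(1 + α₁ΔT) = L₂(1 + α₂ΔT) ⇒ ΔT = (L₂ − L₁)/(α₁L₁ − α₂L₂)
L₂ − L₁ = 2.2641 − 2.2594 = 4.70×10⁻³ m
α₁L₁ − α₂L₂ = 2.0×10⁻⁵×2.2594 − 1.3×10⁻⁵×2.2641 = 1.57547×10⁻⁵ m/K
ΔT = 4.70×10⁻³ / 1.57547×10⁻⁵ = 298.324 K
T = 23.8 + 298.324 = 322.124 °C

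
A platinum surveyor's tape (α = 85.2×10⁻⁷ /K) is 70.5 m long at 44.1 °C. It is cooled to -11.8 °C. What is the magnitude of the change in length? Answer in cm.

ΔL = 3.36 cm

|ΔT| = |-11.8 − 44.1| = 55.9 K
ΔL = αL₀ΔT = (85.2×10⁻⁷)(70.5)(55.9) = 3.36×10⁻² m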